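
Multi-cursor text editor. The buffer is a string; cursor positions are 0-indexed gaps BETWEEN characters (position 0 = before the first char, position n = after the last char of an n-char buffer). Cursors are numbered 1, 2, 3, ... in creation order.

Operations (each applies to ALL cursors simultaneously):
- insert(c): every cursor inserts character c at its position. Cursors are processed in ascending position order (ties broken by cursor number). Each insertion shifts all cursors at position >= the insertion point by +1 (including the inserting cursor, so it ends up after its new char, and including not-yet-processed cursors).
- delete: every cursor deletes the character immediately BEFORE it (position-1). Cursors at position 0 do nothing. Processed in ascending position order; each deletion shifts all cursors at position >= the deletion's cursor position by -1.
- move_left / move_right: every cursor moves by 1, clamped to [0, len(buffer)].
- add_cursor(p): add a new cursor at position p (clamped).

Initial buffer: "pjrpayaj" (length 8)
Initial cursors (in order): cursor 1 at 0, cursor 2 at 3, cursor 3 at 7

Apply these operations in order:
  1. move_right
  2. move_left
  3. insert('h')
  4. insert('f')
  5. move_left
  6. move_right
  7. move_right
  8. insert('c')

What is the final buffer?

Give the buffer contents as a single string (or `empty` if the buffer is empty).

After op 1 (move_right): buffer="pjrpayaj" (len 8), cursors c1@1 c2@4 c3@8, authorship ........
After op 2 (move_left): buffer="pjrpayaj" (len 8), cursors c1@0 c2@3 c3@7, authorship ........
After op 3 (insert('h')): buffer="hpjrhpayahj" (len 11), cursors c1@1 c2@5 c3@10, authorship 1...2....3.
After op 4 (insert('f')): buffer="hfpjrhfpayahfj" (len 14), cursors c1@2 c2@7 c3@13, authorship 11...22....33.
After op 5 (move_left): buffer="hfpjrhfpayahfj" (len 14), cursors c1@1 c2@6 c3@12, authorship 11...22....33.
After op 6 (move_right): buffer="hfpjrhfpayahfj" (len 14), cursors c1@2 c2@7 c3@13, authorship 11...22....33.
After op 7 (move_right): buffer="hfpjrhfpayahfj" (len 14), cursors c1@3 c2@8 c3@14, authorship 11...22....33.
After op 8 (insert('c')): buffer="hfpcjrhfpcayahfjc" (len 17), cursors c1@4 c2@10 c3@17, authorship 11.1..22.2...33.3

Answer: hfpcjrhfpcayahfjc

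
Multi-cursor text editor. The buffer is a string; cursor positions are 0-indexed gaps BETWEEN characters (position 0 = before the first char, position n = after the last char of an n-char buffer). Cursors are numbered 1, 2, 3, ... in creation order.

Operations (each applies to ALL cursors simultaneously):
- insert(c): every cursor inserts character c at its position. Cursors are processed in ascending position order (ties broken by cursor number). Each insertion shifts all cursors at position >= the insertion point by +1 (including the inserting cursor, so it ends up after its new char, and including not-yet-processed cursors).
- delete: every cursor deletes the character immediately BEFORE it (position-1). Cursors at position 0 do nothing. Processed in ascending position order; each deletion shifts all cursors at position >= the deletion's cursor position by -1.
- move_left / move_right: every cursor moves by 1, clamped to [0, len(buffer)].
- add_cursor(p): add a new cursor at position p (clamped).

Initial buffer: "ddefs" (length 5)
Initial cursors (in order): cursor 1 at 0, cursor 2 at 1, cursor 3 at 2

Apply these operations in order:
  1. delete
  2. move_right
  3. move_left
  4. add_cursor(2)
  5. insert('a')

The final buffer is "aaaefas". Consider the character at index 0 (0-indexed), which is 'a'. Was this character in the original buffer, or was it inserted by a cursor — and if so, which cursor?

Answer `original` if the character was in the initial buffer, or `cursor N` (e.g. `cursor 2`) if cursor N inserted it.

After op 1 (delete): buffer="efs" (len 3), cursors c1@0 c2@0 c3@0, authorship ...
After op 2 (move_right): buffer="efs" (len 3), cursors c1@1 c2@1 c3@1, authorship ...
After op 3 (move_left): buffer="efs" (len 3), cursors c1@0 c2@0 c3@0, authorship ...
After op 4 (add_cursor(2)): buffer="efs" (len 3), cursors c1@0 c2@0 c3@0 c4@2, authorship ...
After op 5 (insert('a')): buffer="aaaefas" (len 7), cursors c1@3 c2@3 c3@3 c4@6, authorship 123..4.
Authorship (.=original, N=cursor N): 1 2 3 . . 4 .
Index 0: author = 1

Answer: cursor 1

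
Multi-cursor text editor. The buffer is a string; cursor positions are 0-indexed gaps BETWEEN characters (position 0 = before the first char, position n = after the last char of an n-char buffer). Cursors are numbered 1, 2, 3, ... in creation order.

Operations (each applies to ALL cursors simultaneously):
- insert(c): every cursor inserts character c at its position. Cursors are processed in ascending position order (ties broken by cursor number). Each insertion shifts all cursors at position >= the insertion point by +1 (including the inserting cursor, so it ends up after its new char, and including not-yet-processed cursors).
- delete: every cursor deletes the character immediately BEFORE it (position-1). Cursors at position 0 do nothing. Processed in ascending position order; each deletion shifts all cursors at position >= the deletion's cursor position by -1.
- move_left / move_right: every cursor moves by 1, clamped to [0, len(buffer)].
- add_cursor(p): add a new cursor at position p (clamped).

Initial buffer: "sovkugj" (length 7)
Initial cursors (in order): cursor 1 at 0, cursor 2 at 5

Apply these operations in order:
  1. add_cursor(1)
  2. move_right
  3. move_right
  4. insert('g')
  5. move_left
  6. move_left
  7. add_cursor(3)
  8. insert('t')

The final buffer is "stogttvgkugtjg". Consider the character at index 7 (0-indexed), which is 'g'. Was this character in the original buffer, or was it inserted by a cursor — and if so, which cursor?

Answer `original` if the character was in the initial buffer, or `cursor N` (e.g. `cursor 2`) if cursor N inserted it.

After op 1 (add_cursor(1)): buffer="sovkugj" (len 7), cursors c1@0 c3@1 c2@5, authorship .......
After op 2 (move_right): buffer="sovkugj" (len 7), cursors c1@1 c3@2 c2@6, authorship .......
After op 3 (move_right): buffer="sovkugj" (len 7), cursors c1@2 c3@3 c2@7, authorship .......
After op 4 (insert('g')): buffer="sogvgkugjg" (len 10), cursors c1@3 c3@5 c2@10, authorship ..1.3....2
After op 5 (move_left): buffer="sogvgkugjg" (len 10), cursors c1@2 c3@4 c2@9, authorship ..1.3....2
After op 6 (move_left): buffer="sogvgkugjg" (len 10), cursors c1@1 c3@3 c2@8, authorship ..1.3....2
After op 7 (add_cursor(3)): buffer="sogvgkugjg" (len 10), cursors c1@1 c3@3 c4@3 c2@8, authorship ..1.3....2
After op 8 (insert('t')): buffer="stogttvgkugtjg" (len 14), cursors c1@2 c3@6 c4@6 c2@12, authorship .1.134.3...2.2
Authorship (.=original, N=cursor N): . 1 . 1 3 4 . 3 . . . 2 . 2
Index 7: author = 3

Answer: cursor 3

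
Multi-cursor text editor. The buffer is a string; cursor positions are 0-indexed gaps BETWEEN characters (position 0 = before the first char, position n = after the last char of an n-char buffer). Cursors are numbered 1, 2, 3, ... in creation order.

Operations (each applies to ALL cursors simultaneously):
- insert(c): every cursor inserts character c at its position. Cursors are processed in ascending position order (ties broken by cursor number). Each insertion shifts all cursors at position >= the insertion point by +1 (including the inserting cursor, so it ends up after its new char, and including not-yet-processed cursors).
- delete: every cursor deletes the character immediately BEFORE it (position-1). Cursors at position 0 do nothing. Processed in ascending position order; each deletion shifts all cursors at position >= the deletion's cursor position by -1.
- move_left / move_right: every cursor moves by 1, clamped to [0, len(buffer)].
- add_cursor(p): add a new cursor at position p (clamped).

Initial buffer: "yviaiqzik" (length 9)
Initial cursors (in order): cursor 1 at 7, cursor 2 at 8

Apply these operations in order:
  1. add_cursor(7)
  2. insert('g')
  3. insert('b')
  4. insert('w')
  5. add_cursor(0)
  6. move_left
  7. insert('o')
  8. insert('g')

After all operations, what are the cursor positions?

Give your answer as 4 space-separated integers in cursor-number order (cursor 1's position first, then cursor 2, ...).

Answer: 18 24 18 2

Derivation:
After op 1 (add_cursor(7)): buffer="yviaiqzik" (len 9), cursors c1@7 c3@7 c2@8, authorship .........
After op 2 (insert('g')): buffer="yviaiqzggigk" (len 12), cursors c1@9 c3@9 c2@11, authorship .......13.2.
After op 3 (insert('b')): buffer="yviaiqzggbbigbk" (len 15), cursors c1@11 c3@11 c2@14, authorship .......1313.22.
After op 4 (insert('w')): buffer="yviaiqzggbbwwigbwk" (len 18), cursors c1@13 c3@13 c2@17, authorship .......131313.222.
After op 5 (add_cursor(0)): buffer="yviaiqzggbbwwigbwk" (len 18), cursors c4@0 c1@13 c3@13 c2@17, authorship .......131313.222.
After op 6 (move_left): buffer="yviaiqzggbbwwigbwk" (len 18), cursors c4@0 c1@12 c3@12 c2@16, authorship .......131313.222.
After op 7 (insert('o')): buffer="oyviaiqzggbbwoowigbowk" (len 22), cursors c4@1 c1@15 c3@15 c2@20, authorship 4.......13131133.2222.
After op 8 (insert('g')): buffer="ogyviaiqzggbbwooggwigbogwk" (len 26), cursors c4@2 c1@18 c3@18 c2@24, authorship 44.......1313113133.22222.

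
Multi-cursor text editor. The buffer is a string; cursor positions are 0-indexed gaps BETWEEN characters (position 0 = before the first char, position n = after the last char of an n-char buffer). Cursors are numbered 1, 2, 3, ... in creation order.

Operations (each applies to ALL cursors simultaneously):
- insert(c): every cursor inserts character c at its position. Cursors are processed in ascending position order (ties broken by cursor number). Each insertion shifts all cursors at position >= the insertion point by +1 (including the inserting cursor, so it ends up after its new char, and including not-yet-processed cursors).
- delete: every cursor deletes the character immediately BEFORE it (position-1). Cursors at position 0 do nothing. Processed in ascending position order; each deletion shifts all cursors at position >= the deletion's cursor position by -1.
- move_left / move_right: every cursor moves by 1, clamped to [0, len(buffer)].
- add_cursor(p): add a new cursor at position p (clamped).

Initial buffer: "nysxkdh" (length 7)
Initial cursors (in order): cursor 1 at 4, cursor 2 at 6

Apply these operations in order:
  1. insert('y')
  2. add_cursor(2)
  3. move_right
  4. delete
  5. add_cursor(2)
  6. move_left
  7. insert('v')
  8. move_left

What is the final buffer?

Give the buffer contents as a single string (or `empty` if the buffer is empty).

Answer: nvvyxvydvy

Derivation:
After op 1 (insert('y')): buffer="nysxykdyh" (len 9), cursors c1@5 c2@8, authorship ....1..2.
After op 2 (add_cursor(2)): buffer="nysxykdyh" (len 9), cursors c3@2 c1@5 c2@8, authorship ....1..2.
After op 3 (move_right): buffer="nysxykdyh" (len 9), cursors c3@3 c1@6 c2@9, authorship ....1..2.
After op 4 (delete): buffer="nyxydy" (len 6), cursors c3@2 c1@4 c2@6, authorship ...1.2
After op 5 (add_cursor(2)): buffer="nyxydy" (len 6), cursors c3@2 c4@2 c1@4 c2@6, authorship ...1.2
After op 6 (move_left): buffer="nyxydy" (len 6), cursors c3@1 c4@1 c1@3 c2@5, authorship ...1.2
After op 7 (insert('v')): buffer="nvvyxvydvy" (len 10), cursors c3@3 c4@3 c1@6 c2@9, authorship .34..11.22
After op 8 (move_left): buffer="nvvyxvydvy" (len 10), cursors c3@2 c4@2 c1@5 c2@8, authorship .34..11.22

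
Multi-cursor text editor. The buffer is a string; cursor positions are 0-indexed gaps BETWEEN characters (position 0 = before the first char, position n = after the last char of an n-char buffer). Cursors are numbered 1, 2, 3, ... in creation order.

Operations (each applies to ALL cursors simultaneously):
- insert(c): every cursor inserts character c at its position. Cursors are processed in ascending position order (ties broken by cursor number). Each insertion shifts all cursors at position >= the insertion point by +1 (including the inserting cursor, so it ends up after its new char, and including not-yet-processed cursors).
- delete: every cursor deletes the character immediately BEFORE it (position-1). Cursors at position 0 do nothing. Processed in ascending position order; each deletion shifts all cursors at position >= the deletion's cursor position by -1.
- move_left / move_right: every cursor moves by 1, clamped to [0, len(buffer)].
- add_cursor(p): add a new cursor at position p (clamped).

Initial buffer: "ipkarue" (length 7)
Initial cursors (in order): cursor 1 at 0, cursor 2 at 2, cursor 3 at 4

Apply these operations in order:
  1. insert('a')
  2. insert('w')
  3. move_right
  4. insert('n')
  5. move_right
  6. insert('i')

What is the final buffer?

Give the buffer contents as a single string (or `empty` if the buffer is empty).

After op 1 (insert('a')): buffer="aipakaarue" (len 10), cursors c1@1 c2@4 c3@7, authorship 1..2..3...
After op 2 (insert('w')): buffer="awipawkaawrue" (len 13), cursors c1@2 c2@6 c3@10, authorship 11..22..33...
After op 3 (move_right): buffer="awipawkaawrue" (len 13), cursors c1@3 c2@7 c3@11, authorship 11..22..33...
After op 4 (insert('n')): buffer="awinpawknaawrnue" (len 16), cursors c1@4 c2@9 c3@14, authorship 11.1.22.2.33.3..
After op 5 (move_right): buffer="awinpawknaawrnue" (len 16), cursors c1@5 c2@10 c3@15, authorship 11.1.22.2.33.3..
After op 6 (insert('i')): buffer="awinpiawknaiawrnuie" (len 19), cursors c1@6 c2@12 c3@18, authorship 11.1.122.2.233.3.3.

Answer: awinpiawknaiawrnuie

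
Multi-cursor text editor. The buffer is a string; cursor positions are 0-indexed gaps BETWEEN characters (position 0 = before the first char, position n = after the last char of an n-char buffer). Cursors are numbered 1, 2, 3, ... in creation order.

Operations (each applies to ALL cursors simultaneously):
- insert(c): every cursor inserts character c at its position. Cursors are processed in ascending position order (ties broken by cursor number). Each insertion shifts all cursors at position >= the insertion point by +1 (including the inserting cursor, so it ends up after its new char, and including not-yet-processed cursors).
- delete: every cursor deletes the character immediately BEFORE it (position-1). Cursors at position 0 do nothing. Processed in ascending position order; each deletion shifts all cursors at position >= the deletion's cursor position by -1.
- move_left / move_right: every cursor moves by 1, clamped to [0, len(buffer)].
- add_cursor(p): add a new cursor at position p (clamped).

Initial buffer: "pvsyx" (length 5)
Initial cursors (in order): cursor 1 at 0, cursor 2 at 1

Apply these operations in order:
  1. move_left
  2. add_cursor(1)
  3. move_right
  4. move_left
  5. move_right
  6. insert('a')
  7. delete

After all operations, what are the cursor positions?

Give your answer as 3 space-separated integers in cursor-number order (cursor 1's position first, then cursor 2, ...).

After op 1 (move_left): buffer="pvsyx" (len 5), cursors c1@0 c2@0, authorship .....
After op 2 (add_cursor(1)): buffer="pvsyx" (len 5), cursors c1@0 c2@0 c3@1, authorship .....
After op 3 (move_right): buffer="pvsyx" (len 5), cursors c1@1 c2@1 c3@2, authorship .....
After op 4 (move_left): buffer="pvsyx" (len 5), cursors c1@0 c2@0 c3@1, authorship .....
After op 5 (move_right): buffer="pvsyx" (len 5), cursors c1@1 c2@1 c3@2, authorship .....
After op 6 (insert('a')): buffer="paavasyx" (len 8), cursors c1@3 c2@3 c3@5, authorship .12.3...
After op 7 (delete): buffer="pvsyx" (len 5), cursors c1@1 c2@1 c3@2, authorship .....

Answer: 1 1 2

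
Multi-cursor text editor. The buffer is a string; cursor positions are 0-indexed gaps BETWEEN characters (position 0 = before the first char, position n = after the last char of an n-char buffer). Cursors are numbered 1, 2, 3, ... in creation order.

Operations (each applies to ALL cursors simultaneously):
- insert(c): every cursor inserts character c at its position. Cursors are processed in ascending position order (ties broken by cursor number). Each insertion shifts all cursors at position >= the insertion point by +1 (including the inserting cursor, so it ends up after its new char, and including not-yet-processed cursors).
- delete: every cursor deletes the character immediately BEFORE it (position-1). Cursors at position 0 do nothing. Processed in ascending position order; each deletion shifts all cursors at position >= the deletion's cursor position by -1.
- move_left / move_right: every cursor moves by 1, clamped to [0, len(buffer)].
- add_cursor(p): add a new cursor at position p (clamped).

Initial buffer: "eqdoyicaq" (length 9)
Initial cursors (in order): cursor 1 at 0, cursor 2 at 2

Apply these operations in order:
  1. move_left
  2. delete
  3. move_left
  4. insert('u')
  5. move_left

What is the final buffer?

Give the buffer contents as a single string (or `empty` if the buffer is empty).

Answer: uuqdoyicaq

Derivation:
After op 1 (move_left): buffer="eqdoyicaq" (len 9), cursors c1@0 c2@1, authorship .........
After op 2 (delete): buffer="qdoyicaq" (len 8), cursors c1@0 c2@0, authorship ........
After op 3 (move_left): buffer="qdoyicaq" (len 8), cursors c1@0 c2@0, authorship ........
After op 4 (insert('u')): buffer="uuqdoyicaq" (len 10), cursors c1@2 c2@2, authorship 12........
After op 5 (move_left): buffer="uuqdoyicaq" (len 10), cursors c1@1 c2@1, authorship 12........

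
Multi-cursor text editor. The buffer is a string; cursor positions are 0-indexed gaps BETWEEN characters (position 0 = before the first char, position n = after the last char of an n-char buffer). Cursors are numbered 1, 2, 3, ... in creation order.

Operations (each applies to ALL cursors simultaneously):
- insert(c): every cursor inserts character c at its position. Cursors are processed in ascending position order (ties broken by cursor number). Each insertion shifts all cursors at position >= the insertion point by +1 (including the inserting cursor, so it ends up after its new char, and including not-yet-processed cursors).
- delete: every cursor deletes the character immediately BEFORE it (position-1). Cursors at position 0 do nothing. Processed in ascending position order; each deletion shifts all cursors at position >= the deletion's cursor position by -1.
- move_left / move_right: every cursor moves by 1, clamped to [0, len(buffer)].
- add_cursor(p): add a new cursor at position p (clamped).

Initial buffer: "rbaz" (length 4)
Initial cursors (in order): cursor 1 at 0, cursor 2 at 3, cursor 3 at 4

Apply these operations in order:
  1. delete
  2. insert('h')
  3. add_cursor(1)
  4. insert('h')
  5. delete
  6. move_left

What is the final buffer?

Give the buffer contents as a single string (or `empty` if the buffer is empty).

After op 1 (delete): buffer="rb" (len 2), cursors c1@0 c2@2 c3@2, authorship ..
After op 2 (insert('h')): buffer="hrbhh" (len 5), cursors c1@1 c2@5 c3@5, authorship 1..23
After op 3 (add_cursor(1)): buffer="hrbhh" (len 5), cursors c1@1 c4@1 c2@5 c3@5, authorship 1..23
After op 4 (insert('h')): buffer="hhhrbhhhh" (len 9), cursors c1@3 c4@3 c2@9 c3@9, authorship 114..2323
After op 5 (delete): buffer="hrbhh" (len 5), cursors c1@1 c4@1 c2@5 c3@5, authorship 1..23
After op 6 (move_left): buffer="hrbhh" (len 5), cursors c1@0 c4@0 c2@4 c3@4, authorship 1..23

Answer: hrbhh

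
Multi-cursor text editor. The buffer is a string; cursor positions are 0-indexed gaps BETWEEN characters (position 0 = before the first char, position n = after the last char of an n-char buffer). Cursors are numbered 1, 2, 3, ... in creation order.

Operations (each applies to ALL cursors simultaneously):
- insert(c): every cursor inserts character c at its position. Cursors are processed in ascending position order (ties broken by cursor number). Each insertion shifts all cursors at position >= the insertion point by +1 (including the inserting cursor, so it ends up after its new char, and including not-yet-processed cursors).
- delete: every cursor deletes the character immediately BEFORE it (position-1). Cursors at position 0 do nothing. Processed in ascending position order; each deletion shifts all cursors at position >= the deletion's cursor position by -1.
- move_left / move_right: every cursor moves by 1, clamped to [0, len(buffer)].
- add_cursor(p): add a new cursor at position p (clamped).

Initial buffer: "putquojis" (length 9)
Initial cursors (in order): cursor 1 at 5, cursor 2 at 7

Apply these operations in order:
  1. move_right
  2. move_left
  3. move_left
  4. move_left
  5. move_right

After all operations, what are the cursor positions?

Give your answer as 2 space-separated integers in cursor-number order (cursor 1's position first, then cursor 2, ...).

After op 1 (move_right): buffer="putquojis" (len 9), cursors c1@6 c2@8, authorship .........
After op 2 (move_left): buffer="putquojis" (len 9), cursors c1@5 c2@7, authorship .........
After op 3 (move_left): buffer="putquojis" (len 9), cursors c1@4 c2@6, authorship .........
After op 4 (move_left): buffer="putquojis" (len 9), cursors c1@3 c2@5, authorship .........
After op 5 (move_right): buffer="putquojis" (len 9), cursors c1@4 c2@6, authorship .........

Answer: 4 6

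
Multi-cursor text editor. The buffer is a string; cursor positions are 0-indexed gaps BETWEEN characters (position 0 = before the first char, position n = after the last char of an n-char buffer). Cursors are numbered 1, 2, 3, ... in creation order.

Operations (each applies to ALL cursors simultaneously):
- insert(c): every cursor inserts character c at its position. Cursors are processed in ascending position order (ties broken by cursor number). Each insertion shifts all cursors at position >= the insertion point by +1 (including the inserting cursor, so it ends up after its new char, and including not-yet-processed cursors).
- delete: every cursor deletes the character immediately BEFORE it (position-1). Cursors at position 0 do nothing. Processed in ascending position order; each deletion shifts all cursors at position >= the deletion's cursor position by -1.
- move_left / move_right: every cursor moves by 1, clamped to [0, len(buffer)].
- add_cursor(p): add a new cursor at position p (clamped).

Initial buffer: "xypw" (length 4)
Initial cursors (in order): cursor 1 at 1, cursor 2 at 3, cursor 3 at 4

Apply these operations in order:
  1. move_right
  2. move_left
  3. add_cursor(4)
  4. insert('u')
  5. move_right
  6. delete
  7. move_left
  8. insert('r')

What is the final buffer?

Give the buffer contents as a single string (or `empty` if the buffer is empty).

After op 1 (move_right): buffer="xypw" (len 4), cursors c1@2 c2@4 c3@4, authorship ....
After op 2 (move_left): buffer="xypw" (len 4), cursors c1@1 c2@3 c3@3, authorship ....
After op 3 (add_cursor(4)): buffer="xypw" (len 4), cursors c1@1 c2@3 c3@3 c4@4, authorship ....
After op 4 (insert('u')): buffer="xuypuuwu" (len 8), cursors c1@2 c2@6 c3@6 c4@8, authorship .1..23.4
After op 5 (move_right): buffer="xuypuuwu" (len 8), cursors c1@3 c2@7 c3@7 c4@8, authorship .1..23.4
After op 6 (delete): buffer="xupu" (len 4), cursors c1@2 c2@4 c3@4 c4@4, authorship .1.2
After op 7 (move_left): buffer="xupu" (len 4), cursors c1@1 c2@3 c3@3 c4@3, authorship .1.2
After op 8 (insert('r')): buffer="xruprrru" (len 8), cursors c1@2 c2@7 c3@7 c4@7, authorship .11.2342

Answer: xruprrru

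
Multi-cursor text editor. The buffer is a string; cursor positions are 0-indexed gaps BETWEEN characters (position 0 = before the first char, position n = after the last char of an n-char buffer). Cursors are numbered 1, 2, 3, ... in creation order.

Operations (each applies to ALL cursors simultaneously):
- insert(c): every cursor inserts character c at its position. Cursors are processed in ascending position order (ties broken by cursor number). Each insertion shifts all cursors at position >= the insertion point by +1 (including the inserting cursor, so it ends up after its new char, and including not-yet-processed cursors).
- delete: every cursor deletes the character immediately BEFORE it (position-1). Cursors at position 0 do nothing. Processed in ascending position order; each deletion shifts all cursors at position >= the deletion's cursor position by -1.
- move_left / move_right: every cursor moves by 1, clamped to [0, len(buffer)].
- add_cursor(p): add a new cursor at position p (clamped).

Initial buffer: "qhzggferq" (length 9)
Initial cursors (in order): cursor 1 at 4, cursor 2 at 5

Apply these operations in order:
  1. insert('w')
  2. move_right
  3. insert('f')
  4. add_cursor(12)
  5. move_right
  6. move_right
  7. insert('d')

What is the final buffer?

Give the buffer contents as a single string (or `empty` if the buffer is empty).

After op 1 (insert('w')): buffer="qhzgwgwferq" (len 11), cursors c1@5 c2@7, authorship ....1.2....
After op 2 (move_right): buffer="qhzgwgwferq" (len 11), cursors c1@6 c2@8, authorship ....1.2....
After op 3 (insert('f')): buffer="qhzgwgfwfferq" (len 13), cursors c1@7 c2@10, authorship ....1.12.2...
After op 4 (add_cursor(12)): buffer="qhzgwgfwfferq" (len 13), cursors c1@7 c2@10 c3@12, authorship ....1.12.2...
After op 5 (move_right): buffer="qhzgwgfwfferq" (len 13), cursors c1@8 c2@11 c3@13, authorship ....1.12.2...
After op 6 (move_right): buffer="qhzgwgfwfferq" (len 13), cursors c1@9 c2@12 c3@13, authorship ....1.12.2...
After op 7 (insert('d')): buffer="qhzgwgfwfdferdqd" (len 16), cursors c1@10 c2@14 c3@16, authorship ....1.12.12..2.3

Answer: qhzgwgfwfdferdqd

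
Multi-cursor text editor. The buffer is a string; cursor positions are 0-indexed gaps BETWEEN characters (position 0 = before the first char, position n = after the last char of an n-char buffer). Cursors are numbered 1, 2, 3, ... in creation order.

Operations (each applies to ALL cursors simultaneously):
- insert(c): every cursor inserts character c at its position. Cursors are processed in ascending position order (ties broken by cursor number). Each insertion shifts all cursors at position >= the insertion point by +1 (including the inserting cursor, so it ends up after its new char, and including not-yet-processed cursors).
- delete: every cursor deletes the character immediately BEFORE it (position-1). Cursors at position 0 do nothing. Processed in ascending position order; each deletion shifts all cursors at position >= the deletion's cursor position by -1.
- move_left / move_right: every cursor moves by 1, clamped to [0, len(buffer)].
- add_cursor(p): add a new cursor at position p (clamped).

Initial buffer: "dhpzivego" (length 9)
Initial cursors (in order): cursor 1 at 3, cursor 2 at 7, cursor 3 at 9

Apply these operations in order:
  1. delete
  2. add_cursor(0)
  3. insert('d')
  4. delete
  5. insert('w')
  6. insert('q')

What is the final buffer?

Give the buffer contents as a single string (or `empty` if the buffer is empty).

After op 1 (delete): buffer="dhzivg" (len 6), cursors c1@2 c2@5 c3@6, authorship ......
After op 2 (add_cursor(0)): buffer="dhzivg" (len 6), cursors c4@0 c1@2 c2@5 c3@6, authorship ......
After op 3 (insert('d')): buffer="ddhdzivdgd" (len 10), cursors c4@1 c1@4 c2@8 c3@10, authorship 4..1...2.3
After op 4 (delete): buffer="dhzivg" (len 6), cursors c4@0 c1@2 c2@5 c3@6, authorship ......
After op 5 (insert('w')): buffer="wdhwzivwgw" (len 10), cursors c4@1 c1@4 c2@8 c3@10, authorship 4..1...2.3
After op 6 (insert('q')): buffer="wqdhwqzivwqgwq" (len 14), cursors c4@2 c1@6 c2@11 c3@14, authorship 44..11...22.33

Answer: wqdhwqzivwqgwq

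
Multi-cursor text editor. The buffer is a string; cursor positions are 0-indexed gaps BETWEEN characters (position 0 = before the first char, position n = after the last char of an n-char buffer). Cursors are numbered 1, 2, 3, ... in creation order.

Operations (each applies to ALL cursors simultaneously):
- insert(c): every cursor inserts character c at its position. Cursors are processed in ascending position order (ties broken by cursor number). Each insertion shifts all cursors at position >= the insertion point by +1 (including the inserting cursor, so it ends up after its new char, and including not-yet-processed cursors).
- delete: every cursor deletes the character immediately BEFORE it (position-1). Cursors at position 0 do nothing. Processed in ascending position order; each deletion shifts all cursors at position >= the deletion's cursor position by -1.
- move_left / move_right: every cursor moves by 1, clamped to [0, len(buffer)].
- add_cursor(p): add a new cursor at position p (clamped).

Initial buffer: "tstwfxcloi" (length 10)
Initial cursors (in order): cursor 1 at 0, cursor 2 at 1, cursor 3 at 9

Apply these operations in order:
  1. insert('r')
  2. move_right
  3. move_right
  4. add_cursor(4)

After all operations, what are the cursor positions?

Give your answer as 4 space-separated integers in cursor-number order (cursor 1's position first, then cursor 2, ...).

Answer: 3 5 13 4

Derivation:
After op 1 (insert('r')): buffer="rtrstwfxclori" (len 13), cursors c1@1 c2@3 c3@12, authorship 1.2........3.
After op 2 (move_right): buffer="rtrstwfxclori" (len 13), cursors c1@2 c2@4 c3@13, authorship 1.2........3.
After op 3 (move_right): buffer="rtrstwfxclori" (len 13), cursors c1@3 c2@5 c3@13, authorship 1.2........3.
After op 4 (add_cursor(4)): buffer="rtrstwfxclori" (len 13), cursors c1@3 c4@4 c2@5 c3@13, authorship 1.2........3.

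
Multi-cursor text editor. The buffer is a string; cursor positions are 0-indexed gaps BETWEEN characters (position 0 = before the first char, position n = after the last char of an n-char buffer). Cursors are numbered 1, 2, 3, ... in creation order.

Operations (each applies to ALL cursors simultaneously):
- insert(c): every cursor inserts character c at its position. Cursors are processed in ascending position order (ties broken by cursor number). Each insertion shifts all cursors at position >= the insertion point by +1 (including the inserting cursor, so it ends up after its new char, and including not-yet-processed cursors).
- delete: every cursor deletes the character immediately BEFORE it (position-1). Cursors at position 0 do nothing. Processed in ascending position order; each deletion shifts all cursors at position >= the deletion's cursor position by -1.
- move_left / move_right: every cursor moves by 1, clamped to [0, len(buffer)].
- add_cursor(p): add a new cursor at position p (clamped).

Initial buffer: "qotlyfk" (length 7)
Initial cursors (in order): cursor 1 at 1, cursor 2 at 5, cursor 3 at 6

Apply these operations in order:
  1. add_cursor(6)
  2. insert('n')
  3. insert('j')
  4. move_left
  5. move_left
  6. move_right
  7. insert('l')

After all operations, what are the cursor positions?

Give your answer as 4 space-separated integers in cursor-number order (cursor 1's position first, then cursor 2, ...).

Answer: 3 10 17 17

Derivation:
After op 1 (add_cursor(6)): buffer="qotlyfk" (len 7), cursors c1@1 c2@5 c3@6 c4@6, authorship .......
After op 2 (insert('n')): buffer="qnotlynfnnk" (len 11), cursors c1@2 c2@7 c3@10 c4@10, authorship .1....2.34.
After op 3 (insert('j')): buffer="qnjotlynjfnnjjk" (len 15), cursors c1@3 c2@9 c3@14 c4@14, authorship .11....22.3434.
After op 4 (move_left): buffer="qnjotlynjfnnjjk" (len 15), cursors c1@2 c2@8 c3@13 c4@13, authorship .11....22.3434.
After op 5 (move_left): buffer="qnjotlynjfnnjjk" (len 15), cursors c1@1 c2@7 c3@12 c4@12, authorship .11....22.3434.
After op 6 (move_right): buffer="qnjotlynjfnnjjk" (len 15), cursors c1@2 c2@8 c3@13 c4@13, authorship .11....22.3434.
After op 7 (insert('l')): buffer="qnljotlynljfnnjlljk" (len 19), cursors c1@3 c2@10 c3@17 c4@17, authorship .111....222.343344.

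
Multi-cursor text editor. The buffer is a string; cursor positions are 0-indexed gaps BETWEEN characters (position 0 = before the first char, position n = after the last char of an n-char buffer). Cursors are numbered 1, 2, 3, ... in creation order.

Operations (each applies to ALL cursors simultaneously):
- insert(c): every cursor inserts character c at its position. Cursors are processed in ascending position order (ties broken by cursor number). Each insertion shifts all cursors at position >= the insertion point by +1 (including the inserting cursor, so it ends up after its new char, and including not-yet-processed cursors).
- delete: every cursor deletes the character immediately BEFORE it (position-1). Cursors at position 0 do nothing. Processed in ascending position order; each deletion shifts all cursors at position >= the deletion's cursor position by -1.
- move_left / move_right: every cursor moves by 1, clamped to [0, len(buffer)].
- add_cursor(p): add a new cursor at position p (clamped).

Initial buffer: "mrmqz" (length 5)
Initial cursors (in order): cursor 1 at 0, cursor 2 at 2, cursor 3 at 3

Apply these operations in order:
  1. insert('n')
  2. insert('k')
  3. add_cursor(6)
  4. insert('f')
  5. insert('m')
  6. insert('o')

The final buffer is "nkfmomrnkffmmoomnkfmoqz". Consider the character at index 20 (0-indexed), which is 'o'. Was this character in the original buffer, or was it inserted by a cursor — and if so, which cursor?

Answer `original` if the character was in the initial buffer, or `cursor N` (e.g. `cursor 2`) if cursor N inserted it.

Answer: cursor 3

Derivation:
After op 1 (insert('n')): buffer="nmrnmnqz" (len 8), cursors c1@1 c2@4 c3@6, authorship 1..2.3..
After op 2 (insert('k')): buffer="nkmrnkmnkqz" (len 11), cursors c1@2 c2@6 c3@9, authorship 11..22.33..
After op 3 (add_cursor(6)): buffer="nkmrnkmnkqz" (len 11), cursors c1@2 c2@6 c4@6 c3@9, authorship 11..22.33..
After op 4 (insert('f')): buffer="nkfmrnkffmnkfqz" (len 15), cursors c1@3 c2@9 c4@9 c3@13, authorship 111..2224.333..
After op 5 (insert('m')): buffer="nkfmmrnkffmmmnkfmqz" (len 19), cursors c1@4 c2@12 c4@12 c3@17, authorship 1111..222424.3333..
After op 6 (insert('o')): buffer="nkfmomrnkffmmoomnkfmoqz" (len 23), cursors c1@5 c2@15 c4@15 c3@21, authorship 11111..22242424.33333..
Authorship (.=original, N=cursor N): 1 1 1 1 1 . . 2 2 2 4 2 4 2 4 . 3 3 3 3 3 . .
Index 20: author = 3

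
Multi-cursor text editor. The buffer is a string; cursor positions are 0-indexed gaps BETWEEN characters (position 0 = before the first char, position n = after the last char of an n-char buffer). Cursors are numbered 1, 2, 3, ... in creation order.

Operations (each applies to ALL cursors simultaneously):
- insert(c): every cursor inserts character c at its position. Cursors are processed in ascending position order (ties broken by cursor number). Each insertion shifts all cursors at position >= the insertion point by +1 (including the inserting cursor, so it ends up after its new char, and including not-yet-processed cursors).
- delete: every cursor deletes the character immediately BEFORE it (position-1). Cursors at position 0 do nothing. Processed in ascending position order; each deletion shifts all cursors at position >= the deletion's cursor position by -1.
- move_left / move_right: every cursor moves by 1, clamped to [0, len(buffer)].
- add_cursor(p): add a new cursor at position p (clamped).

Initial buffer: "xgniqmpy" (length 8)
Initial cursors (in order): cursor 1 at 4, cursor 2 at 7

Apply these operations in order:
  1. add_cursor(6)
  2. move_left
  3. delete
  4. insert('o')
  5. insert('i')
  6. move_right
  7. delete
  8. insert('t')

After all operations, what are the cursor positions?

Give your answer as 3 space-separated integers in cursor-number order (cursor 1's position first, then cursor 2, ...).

After op 1 (add_cursor(6)): buffer="xgniqmpy" (len 8), cursors c1@4 c3@6 c2@7, authorship ........
After op 2 (move_left): buffer="xgniqmpy" (len 8), cursors c1@3 c3@5 c2@6, authorship ........
After op 3 (delete): buffer="xgipy" (len 5), cursors c1@2 c2@3 c3@3, authorship .....
After op 4 (insert('o')): buffer="xgoioopy" (len 8), cursors c1@3 c2@6 c3@6, authorship ..1.23..
After op 5 (insert('i')): buffer="xgoiiooiipy" (len 11), cursors c1@4 c2@9 c3@9, authorship ..11.2323..
After op 6 (move_right): buffer="xgoiiooiipy" (len 11), cursors c1@5 c2@10 c3@10, authorship ..11.2323..
After op 7 (delete): buffer="xgoiooiy" (len 8), cursors c1@4 c2@7 c3@7, authorship ..11232.
After op 8 (insert('t')): buffer="xgoitooitty" (len 11), cursors c1@5 c2@10 c3@10, authorship ..11123223.

Answer: 5 10 10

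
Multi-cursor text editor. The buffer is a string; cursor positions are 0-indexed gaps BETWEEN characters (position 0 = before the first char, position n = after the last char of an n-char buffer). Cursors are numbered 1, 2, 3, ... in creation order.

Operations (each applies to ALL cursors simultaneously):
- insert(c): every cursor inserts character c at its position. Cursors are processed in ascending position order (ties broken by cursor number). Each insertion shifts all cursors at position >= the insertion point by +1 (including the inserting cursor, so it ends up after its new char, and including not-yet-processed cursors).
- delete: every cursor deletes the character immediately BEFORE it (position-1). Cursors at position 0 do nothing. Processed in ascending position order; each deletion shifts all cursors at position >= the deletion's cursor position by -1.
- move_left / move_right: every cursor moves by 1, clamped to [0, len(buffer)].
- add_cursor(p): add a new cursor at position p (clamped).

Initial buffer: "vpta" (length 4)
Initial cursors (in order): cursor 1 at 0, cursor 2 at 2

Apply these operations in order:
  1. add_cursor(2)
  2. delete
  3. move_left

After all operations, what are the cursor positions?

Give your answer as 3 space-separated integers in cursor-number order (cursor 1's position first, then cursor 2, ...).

After op 1 (add_cursor(2)): buffer="vpta" (len 4), cursors c1@0 c2@2 c3@2, authorship ....
After op 2 (delete): buffer="ta" (len 2), cursors c1@0 c2@0 c3@0, authorship ..
After op 3 (move_left): buffer="ta" (len 2), cursors c1@0 c2@0 c3@0, authorship ..

Answer: 0 0 0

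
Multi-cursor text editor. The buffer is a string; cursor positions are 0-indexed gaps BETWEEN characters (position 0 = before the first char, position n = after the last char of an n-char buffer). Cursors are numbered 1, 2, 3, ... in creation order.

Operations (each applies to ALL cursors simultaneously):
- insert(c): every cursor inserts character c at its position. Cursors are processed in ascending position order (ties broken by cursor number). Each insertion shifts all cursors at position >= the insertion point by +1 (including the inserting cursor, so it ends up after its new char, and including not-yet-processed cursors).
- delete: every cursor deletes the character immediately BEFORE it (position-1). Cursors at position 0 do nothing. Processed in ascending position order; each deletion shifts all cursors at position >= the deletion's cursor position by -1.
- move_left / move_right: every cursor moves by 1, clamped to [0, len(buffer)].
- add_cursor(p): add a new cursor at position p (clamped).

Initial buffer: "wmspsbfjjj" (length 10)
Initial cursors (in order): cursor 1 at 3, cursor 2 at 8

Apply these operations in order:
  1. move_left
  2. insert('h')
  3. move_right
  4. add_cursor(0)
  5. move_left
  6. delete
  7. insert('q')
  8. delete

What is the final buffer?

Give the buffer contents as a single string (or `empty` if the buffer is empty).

Answer: wmspsbfjjj

Derivation:
After op 1 (move_left): buffer="wmspsbfjjj" (len 10), cursors c1@2 c2@7, authorship ..........
After op 2 (insert('h')): buffer="wmhspsbfhjjj" (len 12), cursors c1@3 c2@9, authorship ..1.....2...
After op 3 (move_right): buffer="wmhspsbfhjjj" (len 12), cursors c1@4 c2@10, authorship ..1.....2...
After op 4 (add_cursor(0)): buffer="wmhspsbfhjjj" (len 12), cursors c3@0 c1@4 c2@10, authorship ..1.....2...
After op 5 (move_left): buffer="wmhspsbfhjjj" (len 12), cursors c3@0 c1@3 c2@9, authorship ..1.....2...
After op 6 (delete): buffer="wmspsbfjjj" (len 10), cursors c3@0 c1@2 c2@7, authorship ..........
After op 7 (insert('q')): buffer="qwmqspsbfqjjj" (len 13), cursors c3@1 c1@4 c2@10, authorship 3..1.....2...
After op 8 (delete): buffer="wmspsbfjjj" (len 10), cursors c3@0 c1@2 c2@7, authorship ..........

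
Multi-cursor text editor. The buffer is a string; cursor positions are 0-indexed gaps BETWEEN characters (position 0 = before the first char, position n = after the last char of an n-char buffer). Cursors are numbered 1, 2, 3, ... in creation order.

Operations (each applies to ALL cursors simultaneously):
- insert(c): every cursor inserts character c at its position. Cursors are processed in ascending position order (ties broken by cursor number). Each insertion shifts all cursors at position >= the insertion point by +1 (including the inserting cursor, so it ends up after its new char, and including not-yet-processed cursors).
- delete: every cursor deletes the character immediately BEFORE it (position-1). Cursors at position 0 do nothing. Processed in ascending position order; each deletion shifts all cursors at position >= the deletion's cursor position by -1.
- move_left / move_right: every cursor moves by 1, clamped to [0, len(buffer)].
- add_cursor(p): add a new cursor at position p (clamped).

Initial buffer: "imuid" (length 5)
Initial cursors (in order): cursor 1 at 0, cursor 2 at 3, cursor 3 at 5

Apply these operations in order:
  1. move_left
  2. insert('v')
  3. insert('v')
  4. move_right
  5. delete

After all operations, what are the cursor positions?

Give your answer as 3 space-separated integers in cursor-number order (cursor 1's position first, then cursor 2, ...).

Answer: 2 5 8

Derivation:
After op 1 (move_left): buffer="imuid" (len 5), cursors c1@0 c2@2 c3@4, authorship .....
After op 2 (insert('v')): buffer="vimvuivd" (len 8), cursors c1@1 c2@4 c3@7, authorship 1..2..3.
After op 3 (insert('v')): buffer="vvimvvuivvd" (len 11), cursors c1@2 c2@6 c3@10, authorship 11..22..33.
After op 4 (move_right): buffer="vvimvvuivvd" (len 11), cursors c1@3 c2@7 c3@11, authorship 11..22..33.
After op 5 (delete): buffer="vvmvvivv" (len 8), cursors c1@2 c2@5 c3@8, authorship 11.22.33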